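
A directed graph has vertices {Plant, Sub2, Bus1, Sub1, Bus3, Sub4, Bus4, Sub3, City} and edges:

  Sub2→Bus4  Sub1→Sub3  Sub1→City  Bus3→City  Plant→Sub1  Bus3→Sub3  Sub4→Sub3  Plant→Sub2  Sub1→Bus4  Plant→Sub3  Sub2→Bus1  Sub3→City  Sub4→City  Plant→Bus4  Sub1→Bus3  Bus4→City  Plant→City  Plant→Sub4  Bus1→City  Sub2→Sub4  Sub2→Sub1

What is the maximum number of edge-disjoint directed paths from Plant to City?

Assign every edge capacity 1; by Menger, the answer equals the max flow.
Path Plant→City (+1); total 1.
Path Plant→Sub1→City (+1); total 2.
Path Plant→Sub4→City (+1); total 3.
Path Plant→Bus4→City (+1); total 4.
Path Plant→Sub3→City (+1); total 5.
Path Plant→Sub2→Bus1→City (+1); total 6.
No residual Plant→City path; max flow = 6.
Certifying cut of size 6: {Plant→Bus4, Plant→City, Plant→Sub1, Plant→Sub2, Plant→Sub3, Plant→Sub4}.

6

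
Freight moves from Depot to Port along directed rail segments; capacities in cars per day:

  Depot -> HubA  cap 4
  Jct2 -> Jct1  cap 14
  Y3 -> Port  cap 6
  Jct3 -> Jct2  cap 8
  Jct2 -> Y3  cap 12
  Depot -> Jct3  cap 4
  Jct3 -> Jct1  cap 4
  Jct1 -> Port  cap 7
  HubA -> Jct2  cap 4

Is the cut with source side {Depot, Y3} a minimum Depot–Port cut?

Given cut capacity: 4 + 4 + 6 = 14.
Augment Depot→Jct3→Jct1→Port: bottleneck 4, flow now 4.
Augment Depot→HubA→Jct2→Y3→Port: bottleneck 4, flow now 8.
No augmenting path remains; maximum flow = 8.
In the residual graph, reachable from Depot: {Depot}.
Min-cut edges: Depot→HubA (4), Depot→Jct3 (4); capacity 4 + 4 = 8.
Cut capacity 14 exceeds the max flow 8, so it is not minimum.

No — its capacity is 14, but the minimum cut has capacity 8.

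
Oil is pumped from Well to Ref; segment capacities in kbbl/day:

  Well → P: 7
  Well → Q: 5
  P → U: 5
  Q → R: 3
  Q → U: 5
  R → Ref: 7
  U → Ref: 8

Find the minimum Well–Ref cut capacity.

Augment Well→P→U→Ref: bottleneck 5, flow now 5.
Augment Well→Q→R→Ref: bottleneck 3, flow now 8.
Augment Well→Q→U→Ref: bottleneck 2, flow now 10.
No augmenting path remains; maximum flow = 10.
By max-flow min-cut, the minimum cut capacity equals the max flow.
In the residual graph, reachable from Well: {Well, P}.
Min-cut edges: Well→Q (5), P→U (5); capacity 5 + 5 = 10.

10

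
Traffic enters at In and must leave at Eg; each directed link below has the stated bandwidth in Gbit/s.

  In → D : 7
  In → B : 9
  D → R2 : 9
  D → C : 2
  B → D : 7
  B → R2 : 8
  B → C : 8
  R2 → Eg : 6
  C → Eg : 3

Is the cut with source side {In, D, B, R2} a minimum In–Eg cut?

Given cut capacity: 2 + 8 + 6 = 16.
Augment In→D→R2→Eg: bottleneck 6, flow now 6.
Augment In→D→C→Eg: bottleneck 1, flow now 7.
Augment In→B→C→Eg: bottleneck 2, flow now 9.
No augmenting path remains; maximum flow = 9.
In the residual graph, reachable from In: {In, D, B, R2, C}.
Min-cut edges: R2→Eg (6), C→Eg (3); capacity 6 + 3 = 9.
Cut capacity 16 exceeds the max flow 9, so it is not minimum.

No — its capacity is 16, but the minimum cut has capacity 9.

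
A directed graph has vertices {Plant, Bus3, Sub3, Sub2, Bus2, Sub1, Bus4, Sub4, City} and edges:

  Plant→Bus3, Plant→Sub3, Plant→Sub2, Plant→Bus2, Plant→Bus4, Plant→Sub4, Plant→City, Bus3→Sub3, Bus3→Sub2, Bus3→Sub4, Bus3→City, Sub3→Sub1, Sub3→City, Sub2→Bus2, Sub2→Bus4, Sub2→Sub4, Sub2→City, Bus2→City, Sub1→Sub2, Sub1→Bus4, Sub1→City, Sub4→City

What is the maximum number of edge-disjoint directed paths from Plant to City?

6

Assign every edge capacity 1; by Menger, the answer equals the max flow.
Path Plant→City (+1); total 1.
Path Plant→Bus3→City (+1); total 2.
Path Plant→Sub3→City (+1); total 3.
Path Plant→Sub2→City (+1); total 4.
Path Plant→Bus2→City (+1); total 5.
Path Plant→Sub4→City (+1); total 6.
No residual Plant→City path; max flow = 6.
Certifying cut of size 6: {Plant→Bus2, Plant→Bus3, Plant→City, Plant→Sub2, Plant→Sub3, Plant→Sub4}.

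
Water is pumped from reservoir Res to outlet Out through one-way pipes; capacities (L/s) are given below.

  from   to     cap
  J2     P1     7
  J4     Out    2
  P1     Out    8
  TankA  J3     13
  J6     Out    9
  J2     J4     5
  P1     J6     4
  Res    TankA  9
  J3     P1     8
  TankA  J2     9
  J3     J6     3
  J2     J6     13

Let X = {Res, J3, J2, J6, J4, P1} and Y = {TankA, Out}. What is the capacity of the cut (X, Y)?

Edges leaving {Res, J3, J2, J6, J4, P1}: Res→TankA (9), J6→Out (9), J4→Out (2), P1→Out (8).
Cut capacity = 9 + 9 + 2 + 8 = 28.

28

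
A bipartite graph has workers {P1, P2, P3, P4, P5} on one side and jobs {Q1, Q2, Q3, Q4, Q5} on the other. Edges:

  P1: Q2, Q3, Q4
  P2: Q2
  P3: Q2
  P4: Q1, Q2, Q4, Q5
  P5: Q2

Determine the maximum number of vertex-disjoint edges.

Unit-capacity flow: source→left, listed edges, right→sink; max matching = max flow.
Augmenting path P1→Q2 (+1); matched 1.
Augmenting path P4→Q1 (+1); matched 2.
Augmenting path P2→Q2→P1→Q3 (+1); matched 3.
No augmenting path remains; maximum matching = 3.
König certificate: {P1, P4, Q2} is a vertex cover of size 3 (every listed pair touches it), so no matching can be larger.

3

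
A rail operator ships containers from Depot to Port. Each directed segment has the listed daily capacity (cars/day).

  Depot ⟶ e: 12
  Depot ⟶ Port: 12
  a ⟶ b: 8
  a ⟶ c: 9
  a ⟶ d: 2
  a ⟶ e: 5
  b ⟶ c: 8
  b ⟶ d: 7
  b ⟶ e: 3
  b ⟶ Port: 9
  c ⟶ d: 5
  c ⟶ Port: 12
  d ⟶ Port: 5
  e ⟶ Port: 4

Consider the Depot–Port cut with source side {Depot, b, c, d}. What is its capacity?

53

Edges leaving {Depot, b, c, d}: Depot→e (12), Depot→Port (12), b→e (3), b→Port (9), c→Port (12), d→Port (5).
Cut capacity = 12 + 12 + 3 + 9 + 12 + 5 = 53.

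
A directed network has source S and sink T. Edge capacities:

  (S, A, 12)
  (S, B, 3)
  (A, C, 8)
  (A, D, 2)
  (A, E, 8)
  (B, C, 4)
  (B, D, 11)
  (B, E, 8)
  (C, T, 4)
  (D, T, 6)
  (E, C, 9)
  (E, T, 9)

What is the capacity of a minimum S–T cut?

15

Augment S→A→C→T: bottleneck 4, flow now 4.
Augment S→A→D→T: bottleneck 2, flow now 6.
Augment S→A→E→T: bottleneck 6, flow now 12.
Augment S→B→D→T: bottleneck 3, flow now 15.
No augmenting path remains; maximum flow = 15.
By max-flow min-cut, the minimum cut capacity equals the max flow.
In the residual graph, reachable from S: {S}.
Min-cut edges: S→A (12), S→B (3); capacity 12 + 3 = 15.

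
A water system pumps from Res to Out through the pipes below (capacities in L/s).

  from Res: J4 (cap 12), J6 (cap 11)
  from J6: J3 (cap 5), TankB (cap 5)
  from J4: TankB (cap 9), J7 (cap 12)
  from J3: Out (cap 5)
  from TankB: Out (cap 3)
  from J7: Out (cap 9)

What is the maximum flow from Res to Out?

17

Augment Res→J6→J3→Out: bottleneck 5, flow now 5.
Augment Res→J6→TankB→Out: bottleneck 3, flow now 8.
Augment Res→J4→J7→Out: bottleneck 9, flow now 17.
No augmenting path remains; maximum flow = 17.
In the residual graph, reachable from Res: {Res, J6, J4, TankB, J7}.
Min-cut edges: J6→J3 (5), TankB→Out (3), J7→Out (9); capacity 5 + 3 + 9 = 17.
This cut is saturated, so no flow can exceed 17.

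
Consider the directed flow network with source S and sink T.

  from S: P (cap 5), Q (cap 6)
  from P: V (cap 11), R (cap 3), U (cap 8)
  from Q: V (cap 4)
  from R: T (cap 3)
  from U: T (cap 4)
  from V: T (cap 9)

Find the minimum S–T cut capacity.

Augment S→P→R→T: bottleneck 3, flow now 3.
Augment S→P→U→T: bottleneck 2, flow now 5.
Augment S→Q→V→T: bottleneck 4, flow now 9.
No augmenting path remains; maximum flow = 9.
By max-flow min-cut, the minimum cut capacity equals the max flow.
In the residual graph, reachable from S: {S, Q}.
Min-cut edges: S→P (5), Q→V (4); capacity 5 + 4 = 9.

9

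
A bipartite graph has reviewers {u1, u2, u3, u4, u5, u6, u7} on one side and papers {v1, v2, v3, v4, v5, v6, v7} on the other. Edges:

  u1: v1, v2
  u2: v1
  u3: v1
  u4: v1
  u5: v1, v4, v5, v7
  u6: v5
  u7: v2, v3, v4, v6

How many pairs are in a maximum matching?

Unit-capacity flow: source→left, listed edges, right→sink; max matching = max flow.
Augmenting path u1→v1 (+1); matched 1.
Augmenting path u5→v4 (+1); matched 2.
Augmenting path u6→v5 (+1); matched 3.
Augmenting path u7→v2 (+1); matched 4.
Augmenting path u2→v1→u1→v2→u7→v3 (+1); matched 5.
No augmenting path remains; maximum matching = 5.
König certificate: {u1, u5, u6, u7, v1} is a vertex cover of size 5 (every listed pair touches it), so no matching can be larger.

5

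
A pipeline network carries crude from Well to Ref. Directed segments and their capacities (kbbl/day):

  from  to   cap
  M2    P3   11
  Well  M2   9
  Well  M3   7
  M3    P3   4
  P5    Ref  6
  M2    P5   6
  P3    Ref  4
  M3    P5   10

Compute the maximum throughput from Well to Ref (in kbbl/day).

10

Augment Well→M3→P5→Ref: bottleneck 6, flow now 6.
Augment Well→M3→P3→Ref: bottleneck 1, flow now 7.
Augment Well→M2→P3→Ref: bottleneck 3, flow now 10.
No augmenting path remains; maximum flow = 10.
In the residual graph, reachable from Well: {Well, M3, M2, P5, P3}.
Min-cut edges: P5→Ref (6), P3→Ref (4); capacity 6 + 4 = 10.
This cut is saturated, so no flow can exceed 10.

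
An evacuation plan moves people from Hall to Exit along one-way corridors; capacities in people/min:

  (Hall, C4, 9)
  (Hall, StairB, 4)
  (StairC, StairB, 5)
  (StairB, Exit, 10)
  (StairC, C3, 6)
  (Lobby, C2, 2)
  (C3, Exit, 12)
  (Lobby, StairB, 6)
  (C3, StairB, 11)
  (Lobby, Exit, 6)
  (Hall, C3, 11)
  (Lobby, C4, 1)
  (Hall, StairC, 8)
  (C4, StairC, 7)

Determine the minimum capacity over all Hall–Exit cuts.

Augment Hall→C3→Exit: bottleneck 11, flow now 11.
Augment Hall→StairB→Exit: bottleneck 4, flow now 15.
Augment Hall→StairC→C3→Exit: bottleneck 1, flow now 16.
Augment Hall→StairC→StairB→Exit: bottleneck 5, flow now 21.
Augment Hall→StairC→C3→StairB→Exit: bottleneck 1, flow now 22.
No augmenting path remains; maximum flow = 22.
By max-flow min-cut, the minimum cut capacity equals the max flow.
In the residual graph, reachable from Hall: {Hall, C4, StairC, C3, StairB}.
Min-cut edges: C3→Exit (12), StairB→Exit (10); capacity 12 + 10 = 22.

22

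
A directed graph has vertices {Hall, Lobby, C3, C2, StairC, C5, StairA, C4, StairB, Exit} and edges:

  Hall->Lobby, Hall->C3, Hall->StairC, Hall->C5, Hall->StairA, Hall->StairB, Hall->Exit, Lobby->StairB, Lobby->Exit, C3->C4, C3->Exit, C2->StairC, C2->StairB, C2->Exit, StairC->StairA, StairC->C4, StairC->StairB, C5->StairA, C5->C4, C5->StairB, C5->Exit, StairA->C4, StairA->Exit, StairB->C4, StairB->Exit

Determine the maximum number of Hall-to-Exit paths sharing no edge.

Assign every edge capacity 1; by Menger, the answer equals the max flow.
Path Hall→Exit (+1); total 1.
Path Hall→Lobby→Exit (+1); total 2.
Path Hall→C3→Exit (+1); total 3.
Path Hall→C5→Exit (+1); total 4.
Path Hall→StairA→Exit (+1); total 5.
Path Hall→StairB→Exit (+1); total 6.
No residual Hall→Exit path; max flow = 6.
Certifying cut of size 6: {Hall→C3, Hall→C5, Hall→Exit, Hall→Lobby, StairA→Exit, StairB→Exit}.

6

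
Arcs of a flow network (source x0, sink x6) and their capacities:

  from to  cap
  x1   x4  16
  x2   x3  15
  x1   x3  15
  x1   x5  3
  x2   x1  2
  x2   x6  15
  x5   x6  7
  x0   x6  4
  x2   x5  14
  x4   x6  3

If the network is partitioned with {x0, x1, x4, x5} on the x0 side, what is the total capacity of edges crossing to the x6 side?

Edges leaving {x0, x1, x4, x5}: x0→x6 (4), x1→x3 (15), x4→x6 (3), x5→x6 (7).
Cut capacity = 4 + 15 + 3 + 7 = 29.

29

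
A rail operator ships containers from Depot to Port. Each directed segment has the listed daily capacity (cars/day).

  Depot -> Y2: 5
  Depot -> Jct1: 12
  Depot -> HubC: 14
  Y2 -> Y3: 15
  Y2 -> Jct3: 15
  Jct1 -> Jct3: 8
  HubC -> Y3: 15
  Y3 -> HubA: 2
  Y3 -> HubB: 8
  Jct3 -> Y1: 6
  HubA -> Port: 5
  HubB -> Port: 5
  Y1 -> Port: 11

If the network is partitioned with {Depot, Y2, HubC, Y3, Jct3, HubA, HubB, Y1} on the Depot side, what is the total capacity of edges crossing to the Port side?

33

Edges leaving {Depot, Y2, HubC, Y3, Jct3, HubA, HubB, Y1}: Depot→Jct1 (12), HubA→Port (5), HubB→Port (5), Y1→Port (11).
Cut capacity = 12 + 5 + 5 + 11 = 33.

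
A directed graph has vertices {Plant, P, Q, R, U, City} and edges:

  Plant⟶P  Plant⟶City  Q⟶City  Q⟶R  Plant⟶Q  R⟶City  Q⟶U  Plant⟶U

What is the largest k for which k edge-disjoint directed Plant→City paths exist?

2

Assign every edge capacity 1; by Menger, the answer equals the max flow.
Path Plant→City (+1); total 1.
Path Plant→Q→City (+1); total 2.
No residual Plant→City path; max flow = 2.
Certifying cut of size 2: {Plant→City, Plant→Q}.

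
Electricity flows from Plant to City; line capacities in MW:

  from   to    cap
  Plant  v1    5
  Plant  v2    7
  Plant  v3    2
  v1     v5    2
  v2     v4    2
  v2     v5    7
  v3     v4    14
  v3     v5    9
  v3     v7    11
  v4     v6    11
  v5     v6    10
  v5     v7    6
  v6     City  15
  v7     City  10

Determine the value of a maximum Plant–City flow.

Augment Plant→v3→v7→City: bottleneck 2, flow now 2.
Augment Plant→v1→v5→v6→City: bottleneck 2, flow now 4.
Augment Plant→v2→v4→v6→City: bottleneck 2, flow now 6.
Augment Plant→v2→v5→v6→City: bottleneck 5, flow now 11.
No augmenting path remains; maximum flow = 11.
In the residual graph, reachable from Plant: {Plant, v1}.
Min-cut edges: Plant→v2 (7), Plant→v3 (2), v1→v5 (2); capacity 7 + 2 + 2 = 11.
This cut is saturated, so no flow can exceed 11.

11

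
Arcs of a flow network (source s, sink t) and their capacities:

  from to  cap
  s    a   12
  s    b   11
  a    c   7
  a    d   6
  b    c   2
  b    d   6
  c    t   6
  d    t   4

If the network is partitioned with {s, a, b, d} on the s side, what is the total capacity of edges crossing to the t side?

13

Edges leaving {s, a, b, d}: a→c (7), b→c (2), d→t (4).
Cut capacity = 7 + 2 + 4 = 13.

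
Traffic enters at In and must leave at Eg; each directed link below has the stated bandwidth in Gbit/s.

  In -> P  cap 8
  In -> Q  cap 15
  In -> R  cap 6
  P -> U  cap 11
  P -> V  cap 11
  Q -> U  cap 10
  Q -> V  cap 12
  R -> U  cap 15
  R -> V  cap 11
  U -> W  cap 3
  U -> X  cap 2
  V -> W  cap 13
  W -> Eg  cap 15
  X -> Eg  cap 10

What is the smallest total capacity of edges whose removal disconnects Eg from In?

17

Augment In→P→U→W→Eg: bottleneck 3, flow now 3.
Augment In→P→U→X→Eg: bottleneck 2, flow now 5.
Augment In→P→V→W→Eg: bottleneck 3, flow now 8.
Augment In→Q→V→W→Eg: bottleneck 9, flow now 17.
No augmenting path remains; maximum flow = 17.
By max-flow min-cut, the minimum cut capacity equals the max flow.
In the residual graph, reachable from In: {In, P, Q, R, U, V, W}.
Min-cut edges: U→X (2), W→Eg (15); capacity 2 + 15 = 17.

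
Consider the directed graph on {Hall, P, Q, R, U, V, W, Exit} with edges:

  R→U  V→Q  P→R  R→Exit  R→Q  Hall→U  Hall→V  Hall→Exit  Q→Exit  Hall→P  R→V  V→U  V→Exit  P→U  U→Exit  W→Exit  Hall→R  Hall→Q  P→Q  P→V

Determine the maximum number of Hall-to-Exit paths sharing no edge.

5

Assign every edge capacity 1; by Menger, the answer equals the max flow.
Path Hall→Exit (+1); total 1.
Path Hall→Q→Exit (+1); total 2.
Path Hall→R→Exit (+1); total 3.
Path Hall→U→Exit (+1); total 4.
Path Hall→V→Exit (+1); total 5.
No residual Hall→Exit path; max flow = 5.
Certifying cut of size 5: {Hall→Exit, Q→Exit, R→Exit, U→Exit, V→Exit}.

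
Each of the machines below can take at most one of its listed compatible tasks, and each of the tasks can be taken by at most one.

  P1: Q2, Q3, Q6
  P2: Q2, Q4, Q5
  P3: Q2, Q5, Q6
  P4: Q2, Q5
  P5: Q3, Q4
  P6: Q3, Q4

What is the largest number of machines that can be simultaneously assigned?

Unit-capacity flow: source→left, listed edges, right→sink; max matching = max flow.
Augmenting path P1→Q2 (+1); matched 1.
Augmenting path P2→Q4 (+1); matched 2.
Augmenting path P3→Q5 (+1); matched 3.
Augmenting path P5→Q3 (+1); matched 4.
Augmenting path P4→Q2→P1→Q6 (+1); matched 5.
No augmenting path remains; maximum matching = 5.
König certificate: {Q2, Q3, Q4, Q5, Q6} is a vertex cover of size 5 (every listed pair touches it), so no matching can be larger.

5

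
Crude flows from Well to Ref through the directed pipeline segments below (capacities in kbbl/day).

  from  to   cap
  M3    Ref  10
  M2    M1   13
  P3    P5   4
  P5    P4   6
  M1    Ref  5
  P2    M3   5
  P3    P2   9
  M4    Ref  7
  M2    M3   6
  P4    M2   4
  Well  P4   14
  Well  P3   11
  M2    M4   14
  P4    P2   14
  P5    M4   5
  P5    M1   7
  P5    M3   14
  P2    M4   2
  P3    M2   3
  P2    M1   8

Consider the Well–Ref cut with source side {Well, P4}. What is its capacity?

29

Edges leaving {Well, P4}: Well→P3 (11), P4→P2 (14), P4→M2 (4).
Cut capacity = 11 + 14 + 4 = 29.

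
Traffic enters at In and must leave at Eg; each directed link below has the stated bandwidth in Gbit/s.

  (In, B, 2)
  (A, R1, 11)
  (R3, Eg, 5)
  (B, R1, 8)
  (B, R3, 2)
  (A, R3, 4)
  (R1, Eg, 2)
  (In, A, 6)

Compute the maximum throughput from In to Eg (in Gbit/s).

7

Augment In→A→R3→Eg: bottleneck 4, flow now 4.
Augment In→A→R1→Eg: bottleneck 2, flow now 6.
Augment In→B→R3→Eg: bottleneck 1, flow now 7.
No augmenting path remains; maximum flow = 7.
In the residual graph, reachable from In: {In, A, B, R3, R1}.
Min-cut edges: R3→Eg (5), R1→Eg (2); capacity 5 + 2 = 7.
This cut is saturated, so no flow can exceed 7.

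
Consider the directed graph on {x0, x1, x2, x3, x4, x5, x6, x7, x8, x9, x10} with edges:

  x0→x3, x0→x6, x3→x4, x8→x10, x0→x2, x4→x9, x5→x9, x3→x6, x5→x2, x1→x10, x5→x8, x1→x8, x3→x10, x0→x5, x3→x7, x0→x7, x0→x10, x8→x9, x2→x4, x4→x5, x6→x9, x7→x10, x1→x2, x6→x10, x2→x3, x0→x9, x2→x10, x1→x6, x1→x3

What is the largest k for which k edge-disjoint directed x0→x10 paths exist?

6

Assign every edge capacity 1; by Menger, the answer equals the max flow.
Path x0→x10 (+1); total 1.
Path x0→x2→x10 (+1); total 2.
Path x0→x3→x10 (+1); total 3.
Path x0→x6→x10 (+1); total 4.
Path x0→x7→x10 (+1); total 5.
Path x0→x5→x8→x10 (+1); total 6.
No residual x0→x10 path; max flow = 6.
Certifying cut of size 6: {x0→x10, x0→x2, x0→x3, x0→x5, x0→x6, x0→x7}.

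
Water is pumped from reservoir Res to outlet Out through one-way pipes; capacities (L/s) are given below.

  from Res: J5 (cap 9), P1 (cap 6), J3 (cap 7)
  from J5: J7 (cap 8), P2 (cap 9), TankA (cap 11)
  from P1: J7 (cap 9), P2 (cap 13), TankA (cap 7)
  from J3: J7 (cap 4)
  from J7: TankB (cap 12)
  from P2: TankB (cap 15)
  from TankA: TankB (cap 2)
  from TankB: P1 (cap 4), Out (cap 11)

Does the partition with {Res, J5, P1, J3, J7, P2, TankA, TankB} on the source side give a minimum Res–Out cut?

Given cut capacity: 11 = 11.
Augment Res→J5→J7→TankB→Out: bottleneck 8, flow now 8.
Augment Res→J5→P2→TankB→Out: bottleneck 1, flow now 9.
Augment Res→P1→J7→TankB→Out: bottleneck 2, flow now 11.
No augmenting path remains; maximum flow = 11.
Cut capacity 11 equals the max flow, so it is a minimum cut.

Yes — it is a minimum cut (capacity 11).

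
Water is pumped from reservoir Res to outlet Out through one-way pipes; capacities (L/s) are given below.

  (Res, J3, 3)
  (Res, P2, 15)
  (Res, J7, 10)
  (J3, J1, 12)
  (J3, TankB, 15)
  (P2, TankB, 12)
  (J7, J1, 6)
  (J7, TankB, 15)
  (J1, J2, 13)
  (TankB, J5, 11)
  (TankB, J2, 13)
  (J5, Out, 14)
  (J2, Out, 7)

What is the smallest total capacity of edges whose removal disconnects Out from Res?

18

Augment Res→J3→J1→J2→Out: bottleneck 3, flow now 3.
Augment Res→P2→TankB→J5→Out: bottleneck 11, flow now 14.
Augment Res→P2→TankB→J2→Out: bottleneck 1, flow now 15.
Augment Res→J7→J1→J2→Out: bottleneck 3, flow now 18.
No augmenting path remains; maximum flow = 18.
By max-flow min-cut, the minimum cut capacity equals the max flow.
In the residual graph, reachable from Res: {Res, J3, P2, J7, J1, TankB, J2}.
Min-cut edges: TankB→J5 (11), J2→Out (7); capacity 11 + 7 = 18.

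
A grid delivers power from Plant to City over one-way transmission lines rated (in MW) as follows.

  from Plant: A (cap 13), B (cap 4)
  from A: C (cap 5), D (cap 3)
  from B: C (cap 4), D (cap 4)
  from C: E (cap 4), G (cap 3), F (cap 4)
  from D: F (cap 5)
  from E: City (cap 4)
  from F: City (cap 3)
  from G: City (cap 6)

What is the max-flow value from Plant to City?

Augment Plant→A→C→E→City: bottleneck 4, flow now 4.
Augment Plant→A→C→F→City: bottleneck 1, flow now 5.
Augment Plant→A→D→F→City: bottleneck 2, flow now 7.
Augment Plant→B→C→G→City: bottleneck 3, flow now 10.
No augmenting path remains; maximum flow = 10.
In the residual graph, reachable from Plant: {Plant, A, B, C, D, F}.
Min-cut edges: C→E (4), C→G (3), F→City (3); capacity 4 + 3 + 3 = 10.
This cut is saturated, so no flow can exceed 10.

10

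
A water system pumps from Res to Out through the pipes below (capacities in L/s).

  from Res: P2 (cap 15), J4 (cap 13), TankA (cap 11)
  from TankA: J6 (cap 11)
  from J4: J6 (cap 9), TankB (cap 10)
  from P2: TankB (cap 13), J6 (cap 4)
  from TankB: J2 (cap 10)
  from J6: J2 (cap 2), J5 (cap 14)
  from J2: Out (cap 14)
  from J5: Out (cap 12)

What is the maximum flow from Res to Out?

24

Augment Res→TankA→J6→J2→Out: bottleneck 2, flow now 2.
Augment Res→TankA→J6→J5→Out: bottleneck 9, flow now 11.
Augment Res→J4→TankB→J2→Out: bottleneck 10, flow now 21.
Augment Res→J4→J6→J5→Out: bottleneck 3, flow now 24.
No augmenting path remains; maximum flow = 24.
In the residual graph, reachable from Res: {Res, TankA, J4, P2, TankB, J6, J5}.
Min-cut edges: TankB→J2 (10), J6→J2 (2), J5→Out (12); capacity 10 + 2 + 12 = 24.
This cut is saturated, so no flow can exceed 24.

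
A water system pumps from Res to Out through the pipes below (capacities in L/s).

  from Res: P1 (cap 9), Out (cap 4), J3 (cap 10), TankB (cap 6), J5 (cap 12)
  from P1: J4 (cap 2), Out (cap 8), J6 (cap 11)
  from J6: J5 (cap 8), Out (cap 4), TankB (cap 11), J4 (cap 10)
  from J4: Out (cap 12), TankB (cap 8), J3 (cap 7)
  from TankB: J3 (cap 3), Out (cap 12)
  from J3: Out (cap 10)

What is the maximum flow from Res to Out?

Augment Res→Out: bottleneck 4, flow now 4.
Augment Res→P1→Out: bottleneck 8, flow now 12.
Augment Res→TankB→Out: bottleneck 6, flow now 18.
Augment Res→J3→Out: bottleneck 10, flow now 28.
Augment Res→P1→J6→Out: bottleneck 1, flow now 29.
No augmenting path remains; maximum flow = 29.
In the residual graph, reachable from Res: {Res, J5}.
Min-cut edges: Res→P1 (9), Res→TankB (6), Res→J3 (10), Res→Out (4); capacity 9 + 6 + 10 + 4 = 29.
This cut is saturated, so no flow can exceed 29.

29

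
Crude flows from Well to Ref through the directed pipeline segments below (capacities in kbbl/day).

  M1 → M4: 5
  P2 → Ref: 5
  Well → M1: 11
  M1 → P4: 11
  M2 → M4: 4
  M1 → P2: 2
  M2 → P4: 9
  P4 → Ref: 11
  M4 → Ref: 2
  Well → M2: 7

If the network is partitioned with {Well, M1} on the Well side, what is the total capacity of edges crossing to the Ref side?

Edges leaving {Well, M1}: Well→M2 (7), M1→M4 (5), M1→P4 (11), M1→P2 (2).
Cut capacity = 7 + 5 + 11 + 2 = 25.

25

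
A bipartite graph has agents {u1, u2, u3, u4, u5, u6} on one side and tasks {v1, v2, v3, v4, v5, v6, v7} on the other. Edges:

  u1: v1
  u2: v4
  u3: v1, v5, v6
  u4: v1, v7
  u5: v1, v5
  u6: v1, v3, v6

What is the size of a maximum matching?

Unit-capacity flow: source→left, listed edges, right→sink; max matching = max flow.
Augmenting path u1→v1 (+1); matched 1.
Augmenting path u2→v4 (+1); matched 2.
Augmenting path u3→v5 (+1); matched 3.
Augmenting path u4→v7 (+1); matched 4.
Augmenting path u6→v3 (+1); matched 5.
Augmenting path u5→v5→u3→v6 (+1); matched 6.
No augmenting path remains; maximum matching = 6.
König certificate: {u1, u2, u3, u4, u5, u6} is a vertex cover of size 6 (every listed pair touches it), so no matching can be larger.

6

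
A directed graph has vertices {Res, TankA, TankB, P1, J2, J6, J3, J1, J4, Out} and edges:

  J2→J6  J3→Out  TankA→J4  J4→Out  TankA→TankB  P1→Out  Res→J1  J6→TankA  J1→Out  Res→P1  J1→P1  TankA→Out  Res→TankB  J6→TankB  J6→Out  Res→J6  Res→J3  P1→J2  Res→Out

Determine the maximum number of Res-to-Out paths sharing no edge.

Assign every edge capacity 1; by Menger, the answer equals the max flow.
Path Res→Out (+1); total 1.
Path Res→P1→Out (+1); total 2.
Path Res→J6→Out (+1); total 3.
Path Res→J3→Out (+1); total 4.
Path Res→J1→Out (+1); total 5.
No residual Res→Out path; max flow = 5.
Certifying cut of size 5: {Res→J1, Res→J3, Res→J6, Res→Out, Res→P1}.

5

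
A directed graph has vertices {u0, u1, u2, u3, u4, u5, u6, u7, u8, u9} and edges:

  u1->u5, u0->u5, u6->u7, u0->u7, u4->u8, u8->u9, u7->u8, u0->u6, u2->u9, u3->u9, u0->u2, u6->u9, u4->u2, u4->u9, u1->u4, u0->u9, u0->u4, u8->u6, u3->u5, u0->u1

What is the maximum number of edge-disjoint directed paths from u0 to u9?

5

Assign every edge capacity 1; by Menger, the answer equals the max flow.
Path u0→u9 (+1); total 1.
Path u0→u2→u9 (+1); total 2.
Path u0→u4→u9 (+1); total 3.
Path u0→u6→u9 (+1); total 4.
Path u0→u7→u8→u9 (+1); total 5.
No residual u0→u9 path; max flow = 5.
Certifying cut of size 5: {u0→u9, u2→u9, u4→u9, u6→u9, u8→u9}.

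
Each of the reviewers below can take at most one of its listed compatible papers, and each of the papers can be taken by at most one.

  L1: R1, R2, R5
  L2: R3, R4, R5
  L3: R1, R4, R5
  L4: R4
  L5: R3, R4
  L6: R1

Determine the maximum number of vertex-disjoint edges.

5

Unit-capacity flow: source→left, listed edges, right→sink; max matching = max flow.
Augmenting path L1→R1 (+1); matched 1.
Augmenting path L2→R3 (+1); matched 2.
Augmenting path L3→R4 (+1); matched 3.
Augmenting path L4→R4→L3→R5 (+1); matched 4.
Augmenting path L6→R1→L1→R2 (+1); matched 5.
No augmenting path remains; maximum matching = 5.
König certificate: {L1, R1, R3, R4, R5} is a vertex cover of size 5 (every listed pair touches it), so no matching can be larger.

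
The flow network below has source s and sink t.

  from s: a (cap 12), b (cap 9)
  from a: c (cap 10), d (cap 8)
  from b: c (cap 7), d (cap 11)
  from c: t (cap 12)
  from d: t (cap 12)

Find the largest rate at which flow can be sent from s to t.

21

Augment s→a→c→t: bottleneck 10, flow now 10.
Augment s→a→d→t: bottleneck 2, flow now 12.
Augment s→b→c→t: bottleneck 2, flow now 14.
Augment s→b→d→t: bottleneck 7, flow now 21.
No augmenting path remains; maximum flow = 21.
In the residual graph, reachable from s: {s}.
Min-cut edges: s→a (12), s→b (9); capacity 12 + 9 = 21.
This cut is saturated, so no flow can exceed 21.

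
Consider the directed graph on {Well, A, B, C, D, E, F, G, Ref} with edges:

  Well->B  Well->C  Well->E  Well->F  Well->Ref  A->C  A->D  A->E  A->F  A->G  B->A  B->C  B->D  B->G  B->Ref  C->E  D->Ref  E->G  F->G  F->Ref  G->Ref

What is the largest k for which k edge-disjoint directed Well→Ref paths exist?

Assign every edge capacity 1; by Menger, the answer equals the max flow.
Path Well→Ref (+1); total 1.
Path Well→B→Ref (+1); total 2.
Path Well→F→Ref (+1); total 3.
Path Well→E→G→Ref (+1); total 4.
No residual Well→Ref path; max flow = 4.
Certifying cut of size 4: {E→G, Well→B, Well→F, Well→Ref}.

4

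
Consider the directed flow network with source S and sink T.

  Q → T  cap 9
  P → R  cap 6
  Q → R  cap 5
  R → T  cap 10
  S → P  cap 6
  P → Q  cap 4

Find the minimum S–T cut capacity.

Augment S→P→Q→T: bottleneck 4, flow now 4.
Augment S→P→R→T: bottleneck 2, flow now 6.
No augmenting path remains; maximum flow = 6.
By max-flow min-cut, the minimum cut capacity equals the max flow.
In the residual graph, reachable from S: {S}.
Min-cut edges: S→P (6); capacity 6 = 6.

6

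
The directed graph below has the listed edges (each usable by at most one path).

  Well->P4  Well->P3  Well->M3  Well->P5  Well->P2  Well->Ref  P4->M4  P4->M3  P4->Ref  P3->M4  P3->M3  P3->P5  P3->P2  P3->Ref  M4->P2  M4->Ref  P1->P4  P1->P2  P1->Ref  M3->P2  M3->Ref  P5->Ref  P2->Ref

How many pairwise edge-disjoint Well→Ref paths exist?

Assign every edge capacity 1; by Menger, the answer equals the max flow.
Path Well→Ref (+1); total 1.
Path Well→P4→Ref (+1); total 2.
Path Well→P3→Ref (+1); total 3.
Path Well→M3→Ref (+1); total 4.
Path Well→P5→Ref (+1); total 5.
Path Well→P2→Ref (+1); total 6.
No residual Well→Ref path; max flow = 6.
Certifying cut of size 6: {Well→M3, Well→P2, Well→P3, Well→P4, Well→P5, Well→Ref}.

6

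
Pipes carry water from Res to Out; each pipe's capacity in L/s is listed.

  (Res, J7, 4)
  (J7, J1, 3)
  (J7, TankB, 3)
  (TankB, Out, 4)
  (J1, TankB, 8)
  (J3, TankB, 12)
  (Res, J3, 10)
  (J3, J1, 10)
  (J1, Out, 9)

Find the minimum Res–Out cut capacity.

Augment Res→J3→J1→Out: bottleneck 9, flow now 9.
Augment Res→J3→TankB→Out: bottleneck 1, flow now 10.
Augment Res→J7→TankB→Out: bottleneck 3, flow now 13.
No augmenting path remains; maximum flow = 13.
By max-flow min-cut, the minimum cut capacity equals the max flow.
In the residual graph, reachable from Res: {Res, J3, J7, J1, TankB}.
Min-cut edges: J1→Out (9), TankB→Out (4); capacity 9 + 4 = 13.

13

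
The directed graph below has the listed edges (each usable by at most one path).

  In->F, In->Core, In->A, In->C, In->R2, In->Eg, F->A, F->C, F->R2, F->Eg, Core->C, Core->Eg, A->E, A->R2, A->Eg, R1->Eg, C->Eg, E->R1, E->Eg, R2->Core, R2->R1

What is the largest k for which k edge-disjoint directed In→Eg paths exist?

6

Assign every edge capacity 1; by Menger, the answer equals the max flow.
Path In→Eg (+1); total 1.
Path In→F→Eg (+1); total 2.
Path In→Core→Eg (+1); total 3.
Path In→A→Eg (+1); total 4.
Path In→C→Eg (+1); total 5.
Path In→R2→R1→Eg (+1); total 6.
No residual In→Eg path; max flow = 6.
Certifying cut of size 6: {In→A, In→C, In→Core, In→Eg, In→F, In→R2}.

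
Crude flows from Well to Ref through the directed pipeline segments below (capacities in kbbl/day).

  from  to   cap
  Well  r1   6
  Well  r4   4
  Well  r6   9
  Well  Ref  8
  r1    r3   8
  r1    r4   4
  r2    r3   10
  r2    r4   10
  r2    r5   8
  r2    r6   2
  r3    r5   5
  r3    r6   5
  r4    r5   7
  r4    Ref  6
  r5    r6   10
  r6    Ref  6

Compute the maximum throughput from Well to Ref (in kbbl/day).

20

Augment Well→Ref: bottleneck 8, flow now 8.
Augment Well→r4→Ref: bottleneck 4, flow now 12.
Augment Well→r6→Ref: bottleneck 6, flow now 18.
Augment Well→r1→r4→Ref: bottleneck 2, flow now 20.
No augmenting path remains; maximum flow = 20.
In the residual graph, reachable from Well: {Well, r1, r3, r4, r5, r6}.
Min-cut edges: Well→Ref (8), r4→Ref (6), r6→Ref (6); capacity 8 + 6 + 6 = 20.
This cut is saturated, so no flow can exceed 20.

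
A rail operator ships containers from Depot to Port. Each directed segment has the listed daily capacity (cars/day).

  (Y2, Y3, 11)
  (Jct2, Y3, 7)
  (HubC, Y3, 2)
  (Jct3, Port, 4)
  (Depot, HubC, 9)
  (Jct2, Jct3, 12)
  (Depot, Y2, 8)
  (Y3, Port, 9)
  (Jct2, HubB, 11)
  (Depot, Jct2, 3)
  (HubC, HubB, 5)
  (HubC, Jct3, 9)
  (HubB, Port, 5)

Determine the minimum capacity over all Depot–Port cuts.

18

Augment Depot→HubC→Jct3→Port: bottleneck 4, flow now 4.
Augment Depot→HubC→HubB→Port: bottleneck 5, flow now 9.
Augment Depot→Jct2→Y3→Port: bottleneck 3, flow now 12.
Augment Depot→Y2→Y3→Port: bottleneck 6, flow now 18.
No augmenting path remains; maximum flow = 18.
By max-flow min-cut, the minimum cut capacity equals the max flow.
In the residual graph, reachable from Depot: {Depot, HubC, Jct2, Y2, Jct3, HubB, Y3}.
Min-cut edges: Jct3→Port (4), HubB→Port (5), Y3→Port (9); capacity 4 + 5 + 9 = 18.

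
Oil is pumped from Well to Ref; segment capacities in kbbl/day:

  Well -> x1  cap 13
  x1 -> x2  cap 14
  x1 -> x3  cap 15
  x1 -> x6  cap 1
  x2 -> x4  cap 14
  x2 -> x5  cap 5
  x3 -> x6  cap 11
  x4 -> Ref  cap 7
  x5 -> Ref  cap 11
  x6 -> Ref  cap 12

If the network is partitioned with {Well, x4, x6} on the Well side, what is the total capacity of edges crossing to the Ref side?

Edges leaving {Well, x4, x6}: Well→x1 (13), x4→Ref (7), x6→Ref (12).
Cut capacity = 13 + 7 + 12 = 32.

32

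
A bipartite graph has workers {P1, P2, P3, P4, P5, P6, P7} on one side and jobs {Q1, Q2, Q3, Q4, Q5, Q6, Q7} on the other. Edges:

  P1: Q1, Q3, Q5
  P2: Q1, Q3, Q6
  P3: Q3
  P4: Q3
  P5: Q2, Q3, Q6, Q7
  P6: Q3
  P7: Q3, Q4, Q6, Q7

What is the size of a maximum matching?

Unit-capacity flow: source→left, listed edges, right→sink; max matching = max flow.
Augmenting path P1→Q1 (+1); matched 1.
Augmenting path P2→Q3 (+1); matched 2.
Augmenting path P5→Q2 (+1); matched 3.
Augmenting path P7→Q4 (+1); matched 4.
Augmenting path P3→Q3→P2→Q6 (+1); matched 5.
No augmenting path remains; maximum matching = 5.
König certificate: {P1, P2, P5, P7, Q3} is a vertex cover of size 5 (every listed pair touches it), so no matching can be larger.

5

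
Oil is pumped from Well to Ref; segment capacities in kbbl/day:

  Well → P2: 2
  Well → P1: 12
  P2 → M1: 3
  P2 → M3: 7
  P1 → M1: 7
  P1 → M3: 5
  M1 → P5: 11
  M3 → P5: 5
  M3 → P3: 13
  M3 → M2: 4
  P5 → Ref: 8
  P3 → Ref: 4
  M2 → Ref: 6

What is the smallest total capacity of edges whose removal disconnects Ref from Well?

Augment Well→P2→M1→P5→Ref: bottleneck 2, flow now 2.
Augment Well→P1→M1→P5→Ref: bottleneck 6, flow now 8.
Augment Well→P1→M3→P3→Ref: bottleneck 4, flow now 12.
Augment Well→P1→M3→M2→Ref: bottleneck 1, flow now 13.
Augment Well→P1→M1→P2→M3→M2→Ref: bottleneck 1, flow now 14. (uses reverse residual edge)
No augmenting path remains; maximum flow = 14.
By max-flow min-cut, the minimum cut capacity equals the max flow.
In the residual graph, reachable from Well: {Well}.
Min-cut edges: Well→P2 (2), Well→P1 (12); capacity 2 + 12 = 14.

14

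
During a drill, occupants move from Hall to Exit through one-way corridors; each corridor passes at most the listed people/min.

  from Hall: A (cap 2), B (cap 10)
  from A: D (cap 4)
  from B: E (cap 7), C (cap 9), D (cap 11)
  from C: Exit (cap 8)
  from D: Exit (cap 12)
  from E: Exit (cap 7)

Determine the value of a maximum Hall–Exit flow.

12

Augment Hall→A→D→Exit: bottleneck 2, flow now 2.
Augment Hall→B→C→Exit: bottleneck 8, flow now 10.
Augment Hall→B→D→Exit: bottleneck 2, flow now 12.
No augmenting path remains; maximum flow = 12.
In the residual graph, reachable from Hall: {Hall}.
Min-cut edges: Hall→A (2), Hall→B (10); capacity 2 + 10 = 12.
This cut is saturated, so no flow can exceed 12.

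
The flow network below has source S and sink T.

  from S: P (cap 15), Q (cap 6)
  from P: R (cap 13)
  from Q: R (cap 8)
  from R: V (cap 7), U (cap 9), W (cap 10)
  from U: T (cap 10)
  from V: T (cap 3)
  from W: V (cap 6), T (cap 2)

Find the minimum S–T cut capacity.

14

Augment S→P→R→U→T: bottleneck 9, flow now 9.
Augment S→P→R→V→T: bottleneck 3, flow now 12.
Augment S→P→R→W→T: bottleneck 1, flow now 13.
Augment S→Q→R→W→T: bottleneck 1, flow now 14.
No augmenting path remains; maximum flow = 14.
By max-flow min-cut, the minimum cut capacity equals the max flow.
In the residual graph, reachable from S: {S, P, Q, R, V, W}.
Min-cut edges: R→U (9), V→T (3), W→T (2); capacity 9 + 3 + 2 = 14.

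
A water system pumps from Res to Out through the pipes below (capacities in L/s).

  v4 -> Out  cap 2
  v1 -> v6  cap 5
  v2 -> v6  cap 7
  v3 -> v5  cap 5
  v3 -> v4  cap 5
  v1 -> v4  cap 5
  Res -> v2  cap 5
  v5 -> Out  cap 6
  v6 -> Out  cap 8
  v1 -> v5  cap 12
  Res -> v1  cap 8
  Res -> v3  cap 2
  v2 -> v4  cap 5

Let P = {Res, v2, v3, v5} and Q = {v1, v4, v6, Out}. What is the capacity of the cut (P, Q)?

31

Edges leaving {Res, v2, v3, v5}: Res→v1 (8), v2→v4 (5), v2→v6 (7), v3→v4 (5), v5→Out (6).
Cut capacity = 8 + 5 + 7 + 5 + 6 = 31.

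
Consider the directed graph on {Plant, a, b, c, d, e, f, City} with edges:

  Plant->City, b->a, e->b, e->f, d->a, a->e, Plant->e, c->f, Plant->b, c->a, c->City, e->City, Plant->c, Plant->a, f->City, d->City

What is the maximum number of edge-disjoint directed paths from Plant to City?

4

Assign every edge capacity 1; by Menger, the answer equals the max flow.
Path Plant→City (+1); total 1.
Path Plant→c→City (+1); total 2.
Path Plant→e→City (+1); total 3.
Path Plant→a→e→f→City (+1); total 4.
No residual Plant→City path; max flow = 4.
Certifying cut of size 4: {Plant→City, Plant→c, Plant→e, a→e}.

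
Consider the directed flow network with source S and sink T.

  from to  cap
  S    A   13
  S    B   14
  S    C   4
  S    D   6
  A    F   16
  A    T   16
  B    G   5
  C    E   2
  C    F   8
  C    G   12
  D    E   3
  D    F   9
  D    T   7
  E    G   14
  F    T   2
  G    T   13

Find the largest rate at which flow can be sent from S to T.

Augment S→A→T: bottleneck 13, flow now 13.
Augment S→D→T: bottleneck 6, flow now 19.
Augment S→B→G→T: bottleneck 5, flow now 24.
Augment S→C→F→T: bottleneck 2, flow now 26.
Augment S→C→G→T: bottleneck 2, flow now 28.
No augmenting path remains; maximum flow = 28.
In the residual graph, reachable from S: {S, B}.
Min-cut edges: S→A (13), S→C (4), S→D (6), B→G (5); capacity 13 + 4 + 6 + 5 = 28.
This cut is saturated, so no flow can exceed 28.

28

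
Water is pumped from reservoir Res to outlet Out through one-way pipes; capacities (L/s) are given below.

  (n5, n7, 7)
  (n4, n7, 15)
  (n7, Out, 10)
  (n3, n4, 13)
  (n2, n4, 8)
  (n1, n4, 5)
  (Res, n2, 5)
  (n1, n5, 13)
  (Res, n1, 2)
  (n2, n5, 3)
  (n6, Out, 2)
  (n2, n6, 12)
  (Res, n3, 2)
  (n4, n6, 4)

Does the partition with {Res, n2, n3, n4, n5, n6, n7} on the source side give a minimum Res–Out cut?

Given cut capacity: 2 + 2 + 10 = 14.
Augment Res→n2→n6→Out: bottleneck 2, flow now 2.
Augment Res→n1→n4→n7→Out: bottleneck 2, flow now 4.
Augment Res→n2→n4→n7→Out: bottleneck 3, flow now 7.
Augment Res→n3→n4→n7→Out: bottleneck 2, flow now 9.
No augmenting path remains; maximum flow = 9.
In the residual graph, reachable from Res: {Res}.
Min-cut edges: Res→n1 (2), Res→n2 (5), Res→n3 (2); capacity 2 + 5 + 2 = 9.
Cut capacity 14 exceeds the max flow 9, so it is not minimum.

No — its capacity is 14, but the minimum cut has capacity 9.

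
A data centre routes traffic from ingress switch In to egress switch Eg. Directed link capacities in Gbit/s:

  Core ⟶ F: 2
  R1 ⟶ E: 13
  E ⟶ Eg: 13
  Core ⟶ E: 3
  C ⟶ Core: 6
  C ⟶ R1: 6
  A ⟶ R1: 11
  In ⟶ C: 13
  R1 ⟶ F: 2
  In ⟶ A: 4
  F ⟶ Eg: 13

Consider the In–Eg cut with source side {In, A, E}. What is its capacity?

Edges leaving {In, A, E}: In→C (13), A→R1 (11), E→Eg (13).
Cut capacity = 13 + 11 + 13 = 37.

37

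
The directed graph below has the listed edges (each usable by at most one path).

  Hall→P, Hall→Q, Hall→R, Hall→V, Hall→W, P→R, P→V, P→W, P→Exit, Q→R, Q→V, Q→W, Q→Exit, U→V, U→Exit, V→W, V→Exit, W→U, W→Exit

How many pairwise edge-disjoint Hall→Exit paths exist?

4

Assign every edge capacity 1; by Menger, the answer equals the max flow.
Path Hall→P→Exit (+1); total 1.
Path Hall→Q→Exit (+1); total 2.
Path Hall→V→Exit (+1); total 3.
Path Hall→W→Exit (+1); total 4.
No residual Hall→Exit path; max flow = 4.
Certifying cut of size 4: {Hall→P, Hall→Q, Hall→V, Hall→W}.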